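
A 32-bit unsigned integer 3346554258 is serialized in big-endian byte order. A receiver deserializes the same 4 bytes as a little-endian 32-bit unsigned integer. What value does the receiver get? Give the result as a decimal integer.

3346554258 in 32-bit hexadecimal is 0xC7785D92.
Stored big-endian, the bytes at ascending addresses are C7 78 5D 92.
Read back as little-endian, the first byte is least significant, giving 0x925D78C7.
0x925D78C7 = 2455599303.

2455599303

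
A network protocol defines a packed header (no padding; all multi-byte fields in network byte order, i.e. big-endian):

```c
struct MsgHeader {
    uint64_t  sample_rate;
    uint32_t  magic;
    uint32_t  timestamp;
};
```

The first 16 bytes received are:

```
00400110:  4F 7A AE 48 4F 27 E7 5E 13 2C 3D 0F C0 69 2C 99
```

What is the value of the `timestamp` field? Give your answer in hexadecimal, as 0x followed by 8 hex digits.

0xC0692C99

`timestamp` follows `sample_rate` (8 B), `magic` (4 B), so it starts at offset 8 + 4 = 12 and occupies 4 bytes.
Bytes at offsets 12..15: C0 69 2C 99.
Big-endian: lowest address holds the most-significant byte.
The bytes are already most-significant first: 0xC0692C99.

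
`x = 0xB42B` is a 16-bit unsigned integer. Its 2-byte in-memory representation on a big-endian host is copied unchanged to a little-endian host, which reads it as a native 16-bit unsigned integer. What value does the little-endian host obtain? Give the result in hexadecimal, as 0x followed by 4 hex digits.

Stored big-endian, the bytes at ascending addresses are B4 2B.
Read back as little-endian, the first byte is least significant, giving 0x2BB4.

0x2BB4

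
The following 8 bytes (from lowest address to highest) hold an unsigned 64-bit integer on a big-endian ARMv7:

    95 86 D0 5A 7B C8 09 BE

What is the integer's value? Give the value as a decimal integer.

Big-endian: lowest address holds the most-significant byte.
The bytes are already most-significant first: 0x9586D05A7BC809BE.
0x9586D05A7BC809BE = 10774528245572831678.

10774528245572831678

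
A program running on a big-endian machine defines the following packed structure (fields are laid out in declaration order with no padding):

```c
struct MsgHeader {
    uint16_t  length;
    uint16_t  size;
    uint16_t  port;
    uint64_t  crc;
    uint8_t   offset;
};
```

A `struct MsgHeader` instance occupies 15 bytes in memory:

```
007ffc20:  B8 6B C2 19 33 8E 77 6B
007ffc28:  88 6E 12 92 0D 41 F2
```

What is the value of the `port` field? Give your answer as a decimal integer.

13198

`port` follows `length` (2 B), `size` (2 B), so it starts at offset 2 + 2 = 4 and occupies 2 bytes.
Bytes at offsets 4..5: 33 8E.
Big-endian: lowest address holds the most-significant byte.
The bytes are already most-significant first: 0x338E.
0x338E = 13198.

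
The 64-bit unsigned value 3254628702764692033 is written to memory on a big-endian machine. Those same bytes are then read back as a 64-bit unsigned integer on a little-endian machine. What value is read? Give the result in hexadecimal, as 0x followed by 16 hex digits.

3254628702764692033 in 64-bit hexadecimal is 0x2D2AC38FB8147241.
Stored big-endian, the bytes at ascending addresses are 2D 2A C3 8F B8 14 72 41.
Read back as little-endian, the first byte is least significant, giving 0x417214B88FC32A2D.

0x417214B88FC32A2D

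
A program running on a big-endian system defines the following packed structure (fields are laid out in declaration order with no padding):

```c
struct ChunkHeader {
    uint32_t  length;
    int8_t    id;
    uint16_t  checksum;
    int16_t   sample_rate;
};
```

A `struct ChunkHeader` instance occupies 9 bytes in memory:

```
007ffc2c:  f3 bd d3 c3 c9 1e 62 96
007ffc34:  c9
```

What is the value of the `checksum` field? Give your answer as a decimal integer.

7778

`checksum` follows `length` (4 B), `id` (1 B), so it starts at offset 4 + 1 = 5 and occupies 2 bytes.
Bytes at offsets 5..6: 1E 62.
Big-endian stores the most-significant byte at the lowest address.
The bytes are already most-significant first: 0x1E62.
0x1E62 = 7778.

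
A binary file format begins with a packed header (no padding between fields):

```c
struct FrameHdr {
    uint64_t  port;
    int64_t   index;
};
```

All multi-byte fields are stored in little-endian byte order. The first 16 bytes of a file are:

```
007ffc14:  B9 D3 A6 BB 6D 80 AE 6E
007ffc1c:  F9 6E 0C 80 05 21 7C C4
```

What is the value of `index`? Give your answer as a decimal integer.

`index` follows `port` (8 bytes), so it starts at byte offset 8 and occupies 8 bytes.
Bytes at offsets 8..15: F9 6E 0C 80 05 21 7C C4.
In little-endian order the low byte comes first in memory.
Reassemble most-significant byte first: C4 7C 21 05 80 0C 6E F9 → 0xC47C2105800C6EF9.
Top bit is set, so as a signed 64-bit value this is 0xC47C2105800C6EF9 − 2^64 = -4288516437656703239.

-4288516437656703239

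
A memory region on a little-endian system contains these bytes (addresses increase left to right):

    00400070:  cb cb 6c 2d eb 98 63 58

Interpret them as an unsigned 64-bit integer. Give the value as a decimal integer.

Little-endian stores the least-significant byte at the lowest address.
Reassemble most-significant byte first: 58 63 98 EB 2D 6C CB CB → 0x586398EB2D6CCBCB.
0x586398EB2D6CCBCB = 6369102433878854603.

6369102433878854603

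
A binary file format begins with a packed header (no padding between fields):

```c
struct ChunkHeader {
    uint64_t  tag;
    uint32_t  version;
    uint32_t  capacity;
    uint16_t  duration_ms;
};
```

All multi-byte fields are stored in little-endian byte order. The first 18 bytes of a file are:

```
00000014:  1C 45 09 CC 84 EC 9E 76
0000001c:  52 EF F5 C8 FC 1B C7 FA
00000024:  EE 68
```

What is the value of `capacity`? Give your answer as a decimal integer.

4207352828

`capacity` follows `tag` (8 B), `version` (4 B), so it starts at offset 8 + 4 = 12 and occupies 4 bytes.
Bytes at offsets 12..15: FC 1B C7 FA.
Little-endian stores the least-significant byte at the lowest address.
Reassemble most-significant byte first: FA C7 1B FC → 0xFAC71BFC.
0xFAC71BFC = 4207352828.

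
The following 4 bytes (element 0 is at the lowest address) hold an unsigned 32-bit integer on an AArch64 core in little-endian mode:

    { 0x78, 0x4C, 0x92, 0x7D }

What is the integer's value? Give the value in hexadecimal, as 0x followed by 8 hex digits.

0x7D924C78

Little-endian stores the least-significant byte at the lowest address.
Reassemble most-significant byte first: 7D 92 4C 78 → 0x7D924C78.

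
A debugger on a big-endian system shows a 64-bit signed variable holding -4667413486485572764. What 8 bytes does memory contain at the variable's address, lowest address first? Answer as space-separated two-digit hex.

Two's complement of -4667413486485572764 in 64 bits: 4667413486485572764 = 0x40C5FBD641D70C9C; invert → 0xBF3A0429BE28F363; add 1 → 0xBF3A0429BE28F364.
Split into bytes (most-significant first): BF 3A 04 29 BE 28 F3 64.
Big-endian: lowest address holds the most-significant byte.
So the memory order matches the most-significant-first order: BF 3A 04 29 BE 28 F3 64.

BF 3A 04 29 BE 28 F3 64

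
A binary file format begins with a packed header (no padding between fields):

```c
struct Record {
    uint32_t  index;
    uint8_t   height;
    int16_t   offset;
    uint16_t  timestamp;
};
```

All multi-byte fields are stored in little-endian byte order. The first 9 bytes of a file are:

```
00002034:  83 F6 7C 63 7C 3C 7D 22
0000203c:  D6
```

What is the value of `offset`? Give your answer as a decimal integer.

`offset` follows `index` (4 B), `height` (1 B), so it starts at offset 4 + 1 = 5 and occupies 2 bytes.
Bytes at offsets 5..6: 3C 7D.
Little-endian: lowest address holds the least-significant byte.
Reassemble most-significant byte first: 7D 3C → 0x7D3C.
0x7D3C = 32060.

32060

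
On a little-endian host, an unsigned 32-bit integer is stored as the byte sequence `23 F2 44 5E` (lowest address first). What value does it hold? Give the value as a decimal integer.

In little-endian order the low byte comes first in memory.
Reassemble most-significant byte first: 5E 44 F2 23 → 0x5E44F223.
0x5E44F223 = 1581576739.

1581576739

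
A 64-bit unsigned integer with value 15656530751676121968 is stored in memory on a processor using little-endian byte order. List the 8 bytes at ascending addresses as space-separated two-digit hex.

15656530751676121968 in hexadecimal, padded to 64 bits, is 0xD9472BC44CA28370.
Split into bytes (most-significant first): D9 47 2B C4 4C A2 83 70.
Little-endian stores the least-significant byte at the lowest address.
So at ascending addresses the bytes are 70 83 A2 4C C4 2B 47 D9.

70 83 A2 4C C4 2B 47 D9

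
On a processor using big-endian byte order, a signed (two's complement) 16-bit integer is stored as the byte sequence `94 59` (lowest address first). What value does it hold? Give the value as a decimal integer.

-27559

Big-endian: lowest address holds the most-significant byte.
The bytes are already most-significant first: 0x9459.
Top bit is set, so as a signed 16-bit value this is 0x9459 − 2^16 = -27559.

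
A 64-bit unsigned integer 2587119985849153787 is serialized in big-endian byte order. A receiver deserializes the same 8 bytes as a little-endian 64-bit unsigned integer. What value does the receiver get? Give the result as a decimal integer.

2587119985849153787 in 64-bit hexadecimal is 0x23E74BEB83DA38FB.
Stored big-endian, the bytes at ascending addresses are 23 E7 4B EB 83 DA 38 FB.
Read back as little-endian, the first byte is least significant, giving 0xFB38DA83EB4BE723.
0xFB38DA83EB4BE723 = 18102458962338899747.

18102458962338899747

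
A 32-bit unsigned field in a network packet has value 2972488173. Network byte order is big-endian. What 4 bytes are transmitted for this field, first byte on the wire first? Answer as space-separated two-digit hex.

2972488173 in hexadecimal, padded to 32 bits, is 0xB12C91ED.
Split into bytes (most-significant first): B1 2C 91 ED.
Big-endian stores the most-significant byte at the lowest address.
So the memory order matches the most-significant-first order: B1 2C 91 ED.

B1 2C 91 ED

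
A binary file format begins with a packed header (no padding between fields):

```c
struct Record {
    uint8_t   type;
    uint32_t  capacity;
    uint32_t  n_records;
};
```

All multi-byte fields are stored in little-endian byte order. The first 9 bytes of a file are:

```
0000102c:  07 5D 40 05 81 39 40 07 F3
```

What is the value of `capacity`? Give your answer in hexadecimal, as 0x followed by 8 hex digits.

`capacity` follows `type` (1 byte), so it starts at byte offset 1 and occupies 4 bytes.
Bytes at offsets 1..4: 5D 40 05 81.
Little-endian stores the least-significant byte at the lowest address.
Reassemble most-significant byte first: 81 05 40 5D → 0x8105405D.

0x8105405D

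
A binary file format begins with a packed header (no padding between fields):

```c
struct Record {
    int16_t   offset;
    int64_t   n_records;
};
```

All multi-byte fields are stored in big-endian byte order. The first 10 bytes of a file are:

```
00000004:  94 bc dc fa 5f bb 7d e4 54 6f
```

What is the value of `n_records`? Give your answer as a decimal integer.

`n_records` follows `offset` (2 bytes), so it starts at byte offset 2 and occupies 8 bytes.
Bytes at offsets 2..9: DC FA 5F BB 7D E4 54 6F.
Big-endian: lowest address holds the most-significant byte.
The bytes are already most-significant first: 0xDCFA5FBB7DE4546F.
Top bit is set, so as a signed 64-bit value this is 0xDCFA5FBB7DE4546F − 2^64 = -2523599382312102801.

-2523599382312102801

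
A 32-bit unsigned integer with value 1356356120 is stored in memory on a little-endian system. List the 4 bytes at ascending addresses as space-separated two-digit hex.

1356356120 in hexadecimal, padded to 32 bits, is 0x50D85A18.
Split into bytes (most-significant first): 50 D8 5A 18.
Little-endian: lowest address holds the least-significant byte.
So at ascending addresses the bytes are 18 5A D8 50.

18 5A D8 50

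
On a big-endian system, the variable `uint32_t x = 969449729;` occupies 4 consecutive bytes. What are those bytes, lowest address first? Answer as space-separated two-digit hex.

969449729 in hexadecimal, padded to 32 bits, is 0x39C8A101.
Split into bytes (most-significant first): 39 C8 A1 01.
In big-endian order the high byte comes first in memory.
So the memory order matches the most-significant-first order: 39 C8 A1 01.

39 C8 A1 01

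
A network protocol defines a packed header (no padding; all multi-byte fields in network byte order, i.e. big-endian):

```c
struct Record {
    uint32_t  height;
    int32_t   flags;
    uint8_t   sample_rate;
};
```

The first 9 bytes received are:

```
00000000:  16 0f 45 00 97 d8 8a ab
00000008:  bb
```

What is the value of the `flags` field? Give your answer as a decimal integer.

-1747416405

`flags` follows `height` (4 bytes), so it starts at byte offset 4 and occupies 4 bytes.
Bytes at offsets 4..7: 97 D8 8A AB.
In big-endian order the high byte comes first in memory.
The bytes are already most-significant first: 0x97D88AAB.
Top bit is set, so as a signed 32-bit value this is 0x97D88AAB − 2^32 = -1747416405.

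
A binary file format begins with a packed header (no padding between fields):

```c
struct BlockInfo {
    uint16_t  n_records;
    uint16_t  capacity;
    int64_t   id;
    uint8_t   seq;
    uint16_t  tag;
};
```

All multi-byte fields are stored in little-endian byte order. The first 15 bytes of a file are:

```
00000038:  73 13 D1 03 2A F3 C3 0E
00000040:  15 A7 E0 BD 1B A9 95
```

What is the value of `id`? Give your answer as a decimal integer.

`id` follows `n_records` (2 B), `capacity` (2 B), so it starts at offset 2 + 2 = 4 and occupies 8 bytes.
Bytes at offsets 4..11: 2A F3 C3 0E 15 A7 E0 BD.
Little-endian stores the least-significant byte at the lowest address.
Reassemble most-significant byte first: BD E0 A7 15 0E C3 F3 2A → 0xBDE0A7150EC3F32A.
Top bit is set, so as a signed 64-bit value this is 0xBDE0A7150EC3F32A − 2^64 = -4764624696874110166.

-4764624696874110166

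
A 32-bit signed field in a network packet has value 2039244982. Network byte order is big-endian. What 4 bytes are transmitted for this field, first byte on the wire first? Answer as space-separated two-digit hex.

79 8C 68 B6

2039244982 in hexadecimal, padded to 32 bits, is 0x798C68B6.
Split into bytes (most-significant first): 79 8C 68 B6.
Big-endian stores the most-significant byte at the lowest address.
So the memory order matches the most-significant-first order: 79 8C 68 B6.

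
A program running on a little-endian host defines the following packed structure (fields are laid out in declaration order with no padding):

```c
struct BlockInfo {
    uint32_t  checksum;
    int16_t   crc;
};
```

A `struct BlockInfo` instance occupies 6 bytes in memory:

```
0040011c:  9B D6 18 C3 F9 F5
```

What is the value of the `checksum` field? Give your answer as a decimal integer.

3273184923

`checksum` is the first field, at byte offset 0, occupying 4 bytes.
Bytes at offsets 0..3: 9B D6 18 C3.
Little-endian stores the least-significant byte at the lowest address.
Reassemble most-significant byte first: C3 18 D6 9B → 0xC318D69B.
0xC318D69B = 3273184923.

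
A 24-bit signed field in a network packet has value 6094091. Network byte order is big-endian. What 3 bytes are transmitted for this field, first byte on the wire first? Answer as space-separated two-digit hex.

5C FD 0B

6094091 in hexadecimal, padded to 24 bits, is 0x5CFD0B.
Split into bytes (most-significant first): 5C FD 0B.
Big-endian: lowest address holds the most-significant byte.
So the memory order matches the most-significant-first order: 5C FD 0B.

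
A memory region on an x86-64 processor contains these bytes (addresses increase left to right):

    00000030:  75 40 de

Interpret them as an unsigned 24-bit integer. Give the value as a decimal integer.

Little-endian stores the least-significant byte at the lowest address.
Reassemble most-significant byte first: DE 40 75 → 0xDE4075.
0xDE4075 = 14565493.

14565493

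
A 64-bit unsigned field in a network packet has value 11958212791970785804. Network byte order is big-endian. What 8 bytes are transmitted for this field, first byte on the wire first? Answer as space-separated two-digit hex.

A5 F4 1B 2D 4D F3 6A 0C

11958212791970785804 in hexadecimal, padded to 64 bits, is 0xA5F41B2D4DF36A0C.
Split into bytes (most-significant first): A5 F4 1B 2D 4D F3 6A 0C.
Big-endian: lowest address holds the most-significant byte.
So the memory order matches the most-significant-first order: A5 F4 1B 2D 4D F3 6A 0C.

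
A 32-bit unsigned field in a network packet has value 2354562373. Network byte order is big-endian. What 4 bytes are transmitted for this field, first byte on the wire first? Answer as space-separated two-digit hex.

8C 57 C5 45

2354562373 in hexadecimal, padded to 32 bits, is 0x8C57C545.
Split into bytes (most-significant first): 8C 57 C5 45.
Big-endian stores the most-significant byte at the lowest address.
So the memory order matches the most-significant-first order: 8C 57 C5 45.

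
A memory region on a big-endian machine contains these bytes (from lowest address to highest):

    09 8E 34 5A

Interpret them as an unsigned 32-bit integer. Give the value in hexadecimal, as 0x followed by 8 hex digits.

Big-endian stores the most-significant byte at the lowest address.
The bytes are already most-significant first: 0x098E345A.

0x098E345A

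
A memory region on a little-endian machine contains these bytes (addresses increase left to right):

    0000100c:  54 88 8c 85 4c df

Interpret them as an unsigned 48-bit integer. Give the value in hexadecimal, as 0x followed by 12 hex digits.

Little-endian: lowest address holds the least-significant byte.
Reassemble most-significant byte first: DF 4C 85 8C 88 54 → 0xDF4C858C8854.

0xDF4C858C8854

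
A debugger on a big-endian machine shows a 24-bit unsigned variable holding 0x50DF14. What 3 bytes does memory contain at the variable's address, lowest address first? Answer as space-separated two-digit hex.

Split into bytes (most-significant first): 50 DF 14.
In big-endian order the high byte comes first in memory.
So the memory order matches the most-significant-first order: 50 DF 14.

50 DF 14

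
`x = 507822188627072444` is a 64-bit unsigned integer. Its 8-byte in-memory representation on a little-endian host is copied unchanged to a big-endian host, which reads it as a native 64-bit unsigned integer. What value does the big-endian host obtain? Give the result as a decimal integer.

13588816974169050119

507822188627072444 in 64-bit hexadecimal is 0x070C25970A2D95BC.
Stored little-endian, the bytes at ascending addresses are BC 95 2D 0A 97 25 0C 07.
Read back as big-endian, the last byte is least significant, giving 0xBC952D0A97250C07.
0xBC952D0A97250C07 = 13588816974169050119.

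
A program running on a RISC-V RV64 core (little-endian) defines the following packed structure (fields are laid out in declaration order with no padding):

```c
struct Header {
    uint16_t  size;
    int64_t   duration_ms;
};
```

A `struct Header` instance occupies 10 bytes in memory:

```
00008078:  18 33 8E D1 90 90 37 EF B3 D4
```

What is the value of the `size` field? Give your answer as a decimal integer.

`size` is the first field, at byte offset 0, occupying 2 bytes.
Bytes at offsets 0..1: 18 33.
Little-endian: lowest address holds the least-significant byte.
Reassemble most-significant byte first: 33 18 → 0x3318.
0x3318 = 13080.

13080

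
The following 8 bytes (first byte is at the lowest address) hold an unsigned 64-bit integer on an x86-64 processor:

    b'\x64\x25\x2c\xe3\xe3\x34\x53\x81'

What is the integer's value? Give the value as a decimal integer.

In little-endian order the low byte comes first in memory.
Reassemble most-significant byte first: 81 53 34 E3 E3 2C 25 64 → 0x815334E3E32C2564.
0x815334E3E32C2564 = 9318850207333229924.

9318850207333229924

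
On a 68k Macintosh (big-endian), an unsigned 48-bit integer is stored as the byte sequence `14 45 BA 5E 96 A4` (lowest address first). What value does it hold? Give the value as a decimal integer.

Big-endian stores the most-significant byte at the lowest address.
The bytes are already most-significant first: 0x1445BA5E96A4.
0x1445BA5E96A4 = 22289712060068.

22289712060068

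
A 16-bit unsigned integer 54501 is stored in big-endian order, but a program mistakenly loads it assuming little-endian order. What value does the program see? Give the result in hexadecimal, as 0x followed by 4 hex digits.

54501 in 16-bit hexadecimal is 0xD4E5.
Stored big-endian, the bytes at ascending addresses are D4 E5.
Read back as little-endian, the first byte is least significant, giving 0xE5D4.

0xE5D4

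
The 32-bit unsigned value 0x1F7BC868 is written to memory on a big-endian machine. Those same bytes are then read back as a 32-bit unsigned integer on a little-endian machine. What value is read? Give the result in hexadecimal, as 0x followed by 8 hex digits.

Stored big-endian, the bytes at ascending addresses are 1F 7B C8 68.
Read back as little-endian, the first byte is least significant, giving 0x68C87B1F.

0x68C87B1F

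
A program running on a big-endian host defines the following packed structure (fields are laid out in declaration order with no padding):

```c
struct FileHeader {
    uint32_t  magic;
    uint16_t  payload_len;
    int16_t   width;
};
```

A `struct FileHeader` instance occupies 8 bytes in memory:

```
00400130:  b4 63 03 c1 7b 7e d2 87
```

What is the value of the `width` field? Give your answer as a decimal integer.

-11641

`width` follows `magic` (4 B), `payload_len` (2 B), so it starts at offset 4 + 2 = 6 and occupies 2 bytes.
Bytes at offsets 6..7: D2 87.
In big-endian order the high byte comes first in memory.
The bytes are already most-significant first: 0xD287.
Top bit is set, so as a signed 16-bit value this is 0xD287 − 2^16 = -11641.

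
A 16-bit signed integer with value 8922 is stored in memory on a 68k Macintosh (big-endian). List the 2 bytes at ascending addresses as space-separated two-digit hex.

22 DA

8922 in hexadecimal, padded to 16 bits, is 0x22DA.
Split into bytes (most-significant first): 22 DA.
Big-endian: lowest address holds the most-significant byte.
So the memory order matches the most-significant-first order: 22 DA.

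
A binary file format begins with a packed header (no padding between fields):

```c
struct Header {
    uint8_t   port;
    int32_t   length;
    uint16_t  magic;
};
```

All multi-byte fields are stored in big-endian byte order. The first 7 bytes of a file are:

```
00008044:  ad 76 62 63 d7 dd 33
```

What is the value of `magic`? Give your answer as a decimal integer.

56627

`magic` follows `port` (1 B), `length` (4 B), so it starts at offset 1 + 4 = 5 and occupies 2 bytes.
Bytes at offsets 5..6: DD 33.
Big-endian: lowest address holds the most-significant byte.
The bytes are already most-significant first: 0xDD33.
0xDD33 = 56627.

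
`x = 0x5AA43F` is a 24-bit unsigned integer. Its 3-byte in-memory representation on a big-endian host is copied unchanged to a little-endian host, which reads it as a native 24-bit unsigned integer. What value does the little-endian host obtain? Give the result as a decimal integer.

4170842

Stored big-endian, the bytes at ascending addresses are 5A A4 3F.
Read back as little-endian, the first byte is least significant, giving 0x3FA45A.
0x3FA45A = 4170842.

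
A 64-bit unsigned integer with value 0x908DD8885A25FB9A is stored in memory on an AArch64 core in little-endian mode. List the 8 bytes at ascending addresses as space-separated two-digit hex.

9A FB 25 5A 88 D8 8D 90

Split into bytes (most-significant first): 90 8D D8 88 5A 25 FB 9A.
Little-endian: lowest address holds the least-significant byte.
So at ascending addresses the bytes are 9A FB 25 5A 88 D8 8D 90.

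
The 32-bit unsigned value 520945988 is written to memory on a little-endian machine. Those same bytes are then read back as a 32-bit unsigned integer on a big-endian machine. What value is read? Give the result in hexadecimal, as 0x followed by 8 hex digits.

520945988 in 32-bit hexadecimal is 0x1F0D0144.
Stored little-endian, the bytes at ascending addresses are 44 01 0D 1F.
Read back as big-endian, the last byte is least significant, giving 0x44010D1F.

0x44010D1F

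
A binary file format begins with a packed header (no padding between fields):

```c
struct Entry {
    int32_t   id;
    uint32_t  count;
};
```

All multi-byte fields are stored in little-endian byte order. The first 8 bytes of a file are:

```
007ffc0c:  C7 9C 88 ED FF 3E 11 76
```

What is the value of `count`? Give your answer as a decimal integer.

`count` follows `id` (4 bytes), so it starts at byte offset 4 and occupies 4 bytes.
Bytes at offsets 4..7: FF 3E 11 76.
Little-endian stores the least-significant byte at the lowest address.
Reassemble most-significant byte first: 76 11 3E FF → 0x76113EFF.
0x76113EFF = 1980841727.

1980841727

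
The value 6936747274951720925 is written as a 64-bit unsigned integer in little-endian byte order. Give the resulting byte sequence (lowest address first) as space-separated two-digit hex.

DD FF 27 E4 E4 46 44 60

6936747274951720925 in hexadecimal, padded to 64 bits, is 0x604446E4E427FFDD.
Split into bytes (most-significant first): 60 44 46 E4 E4 27 FF DD.
Little-endian: lowest address holds the least-significant byte.
So at ascending addresses the bytes are DD FF 27 E4 E4 46 44 60.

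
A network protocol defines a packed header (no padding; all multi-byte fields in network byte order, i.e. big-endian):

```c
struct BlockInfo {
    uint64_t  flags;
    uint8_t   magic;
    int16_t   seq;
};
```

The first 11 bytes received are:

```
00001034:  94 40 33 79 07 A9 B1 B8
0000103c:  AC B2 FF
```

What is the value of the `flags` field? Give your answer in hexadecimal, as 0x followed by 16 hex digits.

0x9440337907A9B1B8

`flags` is the first field, at byte offset 0, occupying 8 bytes.
Bytes at offsets 0..7: 94 40 33 79 07 A9 B1 B8.
Big-endian: lowest address holds the most-significant byte.
The bytes are already most-significant first: 0x9440337907A9B1B8.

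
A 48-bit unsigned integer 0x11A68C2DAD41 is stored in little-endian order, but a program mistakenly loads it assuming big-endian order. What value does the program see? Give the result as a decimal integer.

72212049339921

Stored little-endian, the bytes at ascending addresses are 41 AD 2D 8C A6 11.
Read back as big-endian, the last byte is least significant, giving 0x41AD2D8CA611.
0x41AD2D8CA611 = 72212049339921.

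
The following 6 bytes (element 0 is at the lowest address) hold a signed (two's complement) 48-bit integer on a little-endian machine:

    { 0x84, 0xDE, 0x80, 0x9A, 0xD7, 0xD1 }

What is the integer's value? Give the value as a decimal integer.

Little-endian: lowest address holds the least-significant byte.
Reassemble most-significant byte first: D1 D7 9A 80 DE 84 → 0xD1D79A80DE84.
Top bit is set, so as a signed 48-bit value this is 0xD1D79A80DE84 − 2^48 = -50751036399996.

-50751036399996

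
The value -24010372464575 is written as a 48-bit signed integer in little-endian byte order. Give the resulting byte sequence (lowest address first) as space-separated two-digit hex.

41 40 47 A6 29 EA

Two's complement of -24010372464575 in 48 bits: 24010372464575 = 0x15D659B8BFBF; invert → 0xEA29A6474040; add 1 → 0xEA29A6474041.
Split into bytes (most-significant first): EA 29 A6 47 40 41.
In little-endian order the low byte comes first in memory.
So at ascending addresses the bytes are 41 40 47 A6 29 EA.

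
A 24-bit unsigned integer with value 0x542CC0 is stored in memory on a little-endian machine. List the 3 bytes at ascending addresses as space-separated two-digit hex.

C0 2C 54

Split into bytes (most-significant first): 54 2C C0.
In little-endian order the low byte comes first in memory.
So at ascending addresses the bytes are C0 2C 54.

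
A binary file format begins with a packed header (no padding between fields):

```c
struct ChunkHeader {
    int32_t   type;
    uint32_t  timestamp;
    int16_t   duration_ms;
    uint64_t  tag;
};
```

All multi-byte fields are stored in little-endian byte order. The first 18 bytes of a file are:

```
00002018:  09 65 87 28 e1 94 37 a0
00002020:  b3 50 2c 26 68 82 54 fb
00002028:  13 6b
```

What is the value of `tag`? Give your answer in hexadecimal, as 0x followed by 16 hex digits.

0x6B13FB548268262C

`tag` follows `type` (4 B), `timestamp` (4 B), `duration_ms` (2 B), so it starts at offset 4 + 4 + 2 = 10 and occupies 8 bytes.
Bytes at offsets 10..17: 2C 26 68 82 54 FB 13 6B.
In little-endian order the low byte comes first in memory.
Reassemble most-significant byte first: 6B 13 FB 54 82 68 26 2C → 0x6B13FB548268262C.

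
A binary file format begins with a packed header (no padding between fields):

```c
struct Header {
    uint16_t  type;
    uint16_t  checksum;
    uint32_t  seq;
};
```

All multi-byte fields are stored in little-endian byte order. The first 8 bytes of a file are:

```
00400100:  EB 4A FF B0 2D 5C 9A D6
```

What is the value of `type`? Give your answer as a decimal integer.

19179

`type` is the first field, at byte offset 0, occupying 2 bytes.
Bytes at offsets 0..1: EB 4A.
Little-endian: lowest address holds the least-significant byte.
Reassemble most-significant byte first: 4A EB → 0x4AEB.
0x4AEB = 19179.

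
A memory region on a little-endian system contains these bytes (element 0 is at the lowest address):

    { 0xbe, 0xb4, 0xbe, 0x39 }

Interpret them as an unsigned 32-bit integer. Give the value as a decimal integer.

Little-endian: lowest address holds the least-significant byte.
Reassemble most-significant byte first: 39 BE B4 BE → 0x39BEB4BE.
0x39BEB4BE = 968799422.

968799422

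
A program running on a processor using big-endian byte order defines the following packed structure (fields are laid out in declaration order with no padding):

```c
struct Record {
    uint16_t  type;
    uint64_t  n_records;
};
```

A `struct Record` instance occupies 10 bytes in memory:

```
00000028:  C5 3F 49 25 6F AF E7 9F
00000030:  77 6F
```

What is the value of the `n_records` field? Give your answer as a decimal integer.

`n_records` follows `type` (2 bytes), so it starts at byte offset 2 and occupies 8 bytes.
Bytes at offsets 2..9: 49 25 6F AF E7 9F 77 6F.
Big-endian stores the most-significant byte at the lowest address.
The bytes are already most-significant first: 0x49256FAFE79F776F.
0x49256FAFE79F776F = 5270741740202981231.

5270741740202981231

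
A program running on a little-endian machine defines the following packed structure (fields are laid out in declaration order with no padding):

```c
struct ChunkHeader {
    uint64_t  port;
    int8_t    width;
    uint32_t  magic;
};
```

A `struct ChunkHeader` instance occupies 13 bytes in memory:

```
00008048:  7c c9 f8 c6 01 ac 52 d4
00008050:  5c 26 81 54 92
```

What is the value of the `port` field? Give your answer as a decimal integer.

`port` is the first field, at byte offset 0, occupying 8 bytes.
Bytes at offsets 0..7: 7C C9 F8 C6 01 AC 52 D4.
Little-endian stores the least-significant byte at the lowest address.
Reassemble most-significant byte first: D4 52 AC 01 C6 F8 C9 7C → 0xD452AC01C6F8C97C.
0xD452AC01C6F8C97C = 15299480007764134268.

15299480007764134268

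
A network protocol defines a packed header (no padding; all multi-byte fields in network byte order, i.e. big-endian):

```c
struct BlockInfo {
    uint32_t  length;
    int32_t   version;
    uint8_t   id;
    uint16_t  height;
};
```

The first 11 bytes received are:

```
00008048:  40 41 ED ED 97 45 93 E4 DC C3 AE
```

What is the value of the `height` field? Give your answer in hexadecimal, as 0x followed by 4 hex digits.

0xC3AE

`height` follows `length` (4 B), `version` (4 B), `id` (1 B), so it starts at offset 4 + 4 + 1 = 9 and occupies 2 bytes.
Bytes at offsets 9..10: C3 AE.
Big-endian stores the most-significant byte at the lowest address.
The bytes are already most-significant first: 0xC3AE.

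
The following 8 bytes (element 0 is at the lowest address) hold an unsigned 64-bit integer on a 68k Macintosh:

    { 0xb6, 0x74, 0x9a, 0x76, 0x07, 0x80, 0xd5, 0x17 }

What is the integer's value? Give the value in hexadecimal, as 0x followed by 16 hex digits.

Big-endian stores the most-significant byte at the lowest address.
The bytes are already most-significant first: 0xB6749A760780D517.

0xB6749A760780D517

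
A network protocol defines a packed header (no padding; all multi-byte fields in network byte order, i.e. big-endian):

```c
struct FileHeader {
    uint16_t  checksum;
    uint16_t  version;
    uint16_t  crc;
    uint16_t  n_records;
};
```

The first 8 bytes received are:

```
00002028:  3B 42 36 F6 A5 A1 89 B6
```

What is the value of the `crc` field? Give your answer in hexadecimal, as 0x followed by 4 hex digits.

0xA5A1

`crc` follows `checksum` (2 B), `version` (2 B), so it starts at offset 2 + 2 = 4 and occupies 2 bytes.
Bytes at offsets 4..5: A5 A1.
In big-endian order the high byte comes first in memory.
The bytes are already most-significant first: 0xA5A1.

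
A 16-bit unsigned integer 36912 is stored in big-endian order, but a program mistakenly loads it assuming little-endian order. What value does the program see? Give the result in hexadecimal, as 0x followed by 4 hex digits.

36912 in 16-bit hexadecimal is 0x9030.
Stored big-endian, the bytes at ascending addresses are 90 30.
Read back as little-endian, the first byte is least significant, giving 0x3090.

0x3090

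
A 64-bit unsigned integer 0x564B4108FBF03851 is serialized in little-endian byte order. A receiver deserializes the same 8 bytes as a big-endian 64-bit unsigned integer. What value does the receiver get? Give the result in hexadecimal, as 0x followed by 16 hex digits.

0x5138F0FB08414B56

Stored little-endian, the bytes at ascending addresses are 51 38 F0 FB 08 41 4B 56.
Read back as big-endian, the last byte is least significant, giving 0x5138F0FB08414B56.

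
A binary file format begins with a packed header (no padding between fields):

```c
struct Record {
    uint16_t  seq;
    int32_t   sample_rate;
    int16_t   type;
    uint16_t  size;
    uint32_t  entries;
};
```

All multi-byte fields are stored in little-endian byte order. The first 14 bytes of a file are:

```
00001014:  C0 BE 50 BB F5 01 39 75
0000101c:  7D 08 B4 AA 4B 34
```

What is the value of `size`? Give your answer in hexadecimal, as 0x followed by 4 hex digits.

0x087D

`size` follows `seq` (2 B), `sample_rate` (4 B), `type` (2 B), so it starts at offset 2 + 4 + 2 = 8 and occupies 2 bytes.
Bytes at offsets 8..9: 7D 08.
In little-endian order the low byte comes first in memory.
Reassemble most-significant byte first: 08 7D → 0x087D.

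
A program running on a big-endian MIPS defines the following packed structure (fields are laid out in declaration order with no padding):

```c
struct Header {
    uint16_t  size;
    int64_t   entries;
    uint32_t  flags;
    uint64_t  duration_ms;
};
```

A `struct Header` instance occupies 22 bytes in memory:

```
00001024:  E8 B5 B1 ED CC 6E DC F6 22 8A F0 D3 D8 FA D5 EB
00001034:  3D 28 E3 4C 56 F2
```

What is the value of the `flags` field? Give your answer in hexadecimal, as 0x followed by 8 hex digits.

0xF0D3D8FA

`flags` follows `size` (2 B), `entries` (8 B), so it starts at offset 2 + 8 = 10 and occupies 4 bytes.
Bytes at offsets 10..13: F0 D3 D8 FA.
Big-endian stores the most-significant byte at the lowest address.
The bytes are already most-significant first: 0xF0D3D8FA.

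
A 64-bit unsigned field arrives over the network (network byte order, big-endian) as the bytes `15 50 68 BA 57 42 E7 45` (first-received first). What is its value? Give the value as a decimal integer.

Big-endian stores the most-significant byte at the lowest address.
The bytes are already most-significant first: 0x155068BA5742E745.
0x155068BA5742E745 = 1535842622470547269.

1535842622470547269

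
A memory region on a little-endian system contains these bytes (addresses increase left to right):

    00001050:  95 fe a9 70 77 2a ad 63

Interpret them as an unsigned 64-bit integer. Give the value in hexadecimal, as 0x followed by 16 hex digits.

Little-endian: lowest address holds the least-significant byte.
Reassemble most-significant byte first: 63 AD 2A 77 70 A9 FE 95 → 0x63AD2A7770A9FE95.

0x63AD2A7770A9FE95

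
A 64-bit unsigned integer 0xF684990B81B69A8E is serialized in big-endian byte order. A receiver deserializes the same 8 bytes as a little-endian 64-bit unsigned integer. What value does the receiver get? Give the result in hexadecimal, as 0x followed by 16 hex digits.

0x8E9AB6810B9984F6

Stored big-endian, the bytes at ascending addresses are F6 84 99 0B 81 B6 9A 8E.
Read back as little-endian, the first byte is least significant, giving 0x8E9AB6810B9984F6.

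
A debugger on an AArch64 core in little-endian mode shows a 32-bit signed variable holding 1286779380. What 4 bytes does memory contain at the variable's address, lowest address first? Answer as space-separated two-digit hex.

1286779380 in hexadecimal, padded to 32 bits, is 0x4CB2B1F4.
Split into bytes (most-significant first): 4C B2 B1 F4.
In little-endian order the low byte comes first in memory.
So at ascending addresses the bytes are F4 B1 B2 4C.

F4 B1 B2 4C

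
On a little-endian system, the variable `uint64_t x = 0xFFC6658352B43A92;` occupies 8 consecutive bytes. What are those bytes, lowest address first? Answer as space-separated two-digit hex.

92 3A B4 52 83 65 C6 FF

Split into bytes (most-significant first): FF C6 65 83 52 B4 3A 92.
Little-endian stores the least-significant byte at the lowest address.
So at ascending addresses the bytes are 92 3A B4 52 83 65 C6 FF.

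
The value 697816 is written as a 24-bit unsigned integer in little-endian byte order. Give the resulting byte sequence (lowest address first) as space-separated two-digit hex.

D8 A5 0A

697816 in hexadecimal, padded to 24 bits, is 0x0AA5D8.
Split into bytes (most-significant first): 0A A5 D8.
Little-endian stores the least-significant byte at the lowest address.
So at ascending addresses the bytes are D8 A5 0A.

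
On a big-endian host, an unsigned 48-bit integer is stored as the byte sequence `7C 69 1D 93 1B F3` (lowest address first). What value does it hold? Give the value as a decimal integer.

Big-endian: lowest address holds the most-significant byte.
The bytes are already most-significant first: 0x7C691D931BF3.
0x7C691D931BF3 = 136790909590515.

136790909590515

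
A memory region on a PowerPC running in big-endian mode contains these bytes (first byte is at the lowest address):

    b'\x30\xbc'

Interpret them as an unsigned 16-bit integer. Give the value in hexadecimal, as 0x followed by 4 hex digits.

Big-endian stores the most-significant byte at the lowest address.
The bytes are already most-significant first: 0x30BC.

0x30BC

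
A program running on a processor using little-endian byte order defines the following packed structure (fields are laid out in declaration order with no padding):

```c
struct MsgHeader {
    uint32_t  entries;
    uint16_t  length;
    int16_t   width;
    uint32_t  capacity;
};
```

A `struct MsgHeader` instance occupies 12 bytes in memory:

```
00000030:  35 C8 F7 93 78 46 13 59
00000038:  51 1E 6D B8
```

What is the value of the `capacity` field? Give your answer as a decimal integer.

3094158929

`capacity` follows `entries` (4 B), `length` (2 B), `width` (2 B), so it starts at offset 4 + 2 + 2 = 8 and occupies 4 bytes.
Bytes at offsets 8..11: 51 1E 6D B8.
Little-endian stores the least-significant byte at the lowest address.
Reassemble most-significant byte first: B8 6D 1E 51 → 0xB86D1E51.
0xB86D1E51 = 3094158929.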